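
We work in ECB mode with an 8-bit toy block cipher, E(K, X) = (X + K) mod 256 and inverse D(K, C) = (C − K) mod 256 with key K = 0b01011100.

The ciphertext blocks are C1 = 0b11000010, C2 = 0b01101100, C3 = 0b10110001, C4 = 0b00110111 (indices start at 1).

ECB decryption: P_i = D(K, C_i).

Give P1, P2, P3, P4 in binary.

P1 = 0b01100110, P2 = 0b00010000, P3 = 0b01010101, P4 = 0b11011011

P1: D(K, 0b11000010) = 0b01100110.
P2: D(K, 0b01101100) = 0b00010000.
P3: D(K, 0b10110001) = 0b01010101.
P4: D(K, 0b00110111) = 0b11011011.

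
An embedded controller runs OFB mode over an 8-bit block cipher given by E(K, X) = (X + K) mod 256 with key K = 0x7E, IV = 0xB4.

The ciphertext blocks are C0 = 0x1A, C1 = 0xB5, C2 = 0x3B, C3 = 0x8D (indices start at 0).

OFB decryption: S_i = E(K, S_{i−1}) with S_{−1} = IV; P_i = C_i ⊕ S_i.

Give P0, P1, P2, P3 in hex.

P0: S = E(K, 0xB4) = 0x32; 0x1A ⊕ 0x32 = 0x28.
P1: S = E(K, 0x32) = 0xB0; 0xB5 ⊕ 0xB0 = 0x05.
P2: S = E(K, 0xB0) = 0x2E; 0x3B ⊕ 0x2E = 0x15.
P3: S = E(K, 0x2E) = 0xAC; 0x8D ⊕ 0xAC = 0x21.

P0 = 0x28, P1 = 0x05, P2 = 0x15, P3 = 0x21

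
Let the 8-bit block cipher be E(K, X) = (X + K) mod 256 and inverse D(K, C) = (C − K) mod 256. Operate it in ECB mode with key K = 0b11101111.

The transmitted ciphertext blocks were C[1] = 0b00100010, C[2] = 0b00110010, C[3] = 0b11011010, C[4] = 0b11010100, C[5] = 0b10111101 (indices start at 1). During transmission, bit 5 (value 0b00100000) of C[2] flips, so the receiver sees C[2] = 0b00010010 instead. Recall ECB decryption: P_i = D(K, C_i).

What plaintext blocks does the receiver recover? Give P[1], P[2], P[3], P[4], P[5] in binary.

P[1] = 0b00110011, P[2] = 0b00100011, P[3] = 0b11101011, P[4] = 0b11100101, P[5] = 0b11001110

Only C[2] changed, to 0b00010010. In ECB, a change in C_i affects only P_i. Decrypting the received ciphertext:
P[1]: D(K, 0b00100010) = 0b00110011.
P[2]: D(K, 0b00010010) = 0b00100011.
P[3]: D(K, 0b11011010) = 0b11101011.
P[4]: D(K, 0b11010100) = 0b11100101.
P[5]: D(K, 0b10111101) = 0b11001110.
Blocks that differ from the original plaintext: P[2].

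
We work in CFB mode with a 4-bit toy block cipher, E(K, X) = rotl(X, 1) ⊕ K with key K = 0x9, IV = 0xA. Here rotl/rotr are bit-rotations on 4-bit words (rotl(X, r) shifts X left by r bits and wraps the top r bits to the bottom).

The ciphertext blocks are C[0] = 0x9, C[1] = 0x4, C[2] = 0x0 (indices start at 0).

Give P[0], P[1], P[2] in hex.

P[0] = 0x5, P[1] = 0xE, P[2] = 0x1

CFB decryption: P_i = C_i ⊕ E(K, C_{i−1}), with C_{−1} = IV.
P[0]: E(K, 0xA) = 0xC; 0x9 ⊕ 0xC = 0x5.
P[1]: E(K, 0x9) = 0xA; 0x4 ⊕ 0xA = 0xE.
P[2]: E(K, 0x4) = 0x1; 0x0 ⊕ 0x1 = 0x1.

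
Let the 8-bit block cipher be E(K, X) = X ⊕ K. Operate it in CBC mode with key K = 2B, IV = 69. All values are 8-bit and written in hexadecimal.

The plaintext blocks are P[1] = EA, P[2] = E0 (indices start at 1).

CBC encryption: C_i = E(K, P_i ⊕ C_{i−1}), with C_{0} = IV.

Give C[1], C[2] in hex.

C[1]: P[1] ⊕ 69 = 83; E(K, 83) = A8.
C[2]: P[2] ⊕ A8 = 48; E(K, 48) = 63.

C[1] = A8, C[2] = 63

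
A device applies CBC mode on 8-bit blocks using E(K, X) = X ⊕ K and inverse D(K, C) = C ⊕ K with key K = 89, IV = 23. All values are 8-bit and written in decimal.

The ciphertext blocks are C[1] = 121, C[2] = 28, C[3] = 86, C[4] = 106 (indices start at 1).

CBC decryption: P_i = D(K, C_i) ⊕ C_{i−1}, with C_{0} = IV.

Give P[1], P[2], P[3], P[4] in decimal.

P[1] = 55, P[2] = 60, P[3] = 19, P[4] = 101

P[1]: D(K, 121) = 32; 32 ⊕ 23 = 55.
P[2]: D(K, 28) = 69; 69 ⊕ 121 = 60.
P[3]: D(K, 86) = 15; 15 ⊕ 28 = 19.
P[4]: D(K, 106) = 51; 51 ⊕ 86 = 101.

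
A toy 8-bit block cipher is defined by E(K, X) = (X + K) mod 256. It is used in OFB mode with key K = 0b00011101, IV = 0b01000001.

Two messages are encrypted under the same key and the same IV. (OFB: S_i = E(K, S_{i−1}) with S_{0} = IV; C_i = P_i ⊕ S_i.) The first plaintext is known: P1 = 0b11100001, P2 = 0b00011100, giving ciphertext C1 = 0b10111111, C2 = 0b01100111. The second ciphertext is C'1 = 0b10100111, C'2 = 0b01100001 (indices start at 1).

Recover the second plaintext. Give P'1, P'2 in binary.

P'1 = 0b11111001, P'2 = 0b00011010

In OFB with a reused IV, both messages share the same keystream S_i, so C_i ⊕ C'_i = P_i ⊕ P'_i and thus P'_i = P_i ⊕ C_i ⊕ C'_i.
P'1: 0b11100001 ⊕ 0b10111111 ⊕ 0b10100111 = 0b11111001.
P'2: 0b00011100 ⊕ 0b01100111 ⊕ 0b01100001 = 0b00011010.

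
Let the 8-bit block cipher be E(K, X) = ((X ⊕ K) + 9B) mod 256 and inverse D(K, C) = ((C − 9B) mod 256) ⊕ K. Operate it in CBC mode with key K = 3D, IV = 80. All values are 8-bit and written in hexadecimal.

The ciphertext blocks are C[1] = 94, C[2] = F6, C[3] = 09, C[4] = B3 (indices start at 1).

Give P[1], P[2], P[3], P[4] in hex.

P[1] = 44, P[2] = F2, P[3] = A5, P[4] = 2C

CBC decryption: P_i = D(K, C_i) ⊕ C_{i−1}, with C_{0} = IV.
P[1]: D(K, 94) = C4; C4 ⊕ 80 = 44.
P[2]: D(K, F6) = 66; 66 ⊕ 94 = F2.
P[3]: D(K, 09) = 53; 53 ⊕ F6 = A5.
P[4]: D(K, B3) = 25; 25 ⊕ 09 = 2C.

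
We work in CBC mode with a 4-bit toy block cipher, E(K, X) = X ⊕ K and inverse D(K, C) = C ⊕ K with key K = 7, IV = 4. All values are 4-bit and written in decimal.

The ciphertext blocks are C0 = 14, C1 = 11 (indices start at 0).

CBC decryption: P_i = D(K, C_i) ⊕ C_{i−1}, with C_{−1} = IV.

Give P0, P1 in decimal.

P0: D(K, 14) = 9; 9 ⊕ 4 = 13.
P1: D(K, 11) = 12; 12 ⊕ 14 = 2.

P0 = 13, P1 = 2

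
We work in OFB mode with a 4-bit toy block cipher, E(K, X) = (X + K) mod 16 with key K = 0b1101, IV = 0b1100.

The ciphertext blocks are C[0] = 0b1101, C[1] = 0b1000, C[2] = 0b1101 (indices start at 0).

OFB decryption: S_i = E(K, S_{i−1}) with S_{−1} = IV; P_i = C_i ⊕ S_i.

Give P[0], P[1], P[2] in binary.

P[0] = 0b0100, P[1] = 0b1110, P[2] = 0b1110

P[0]: S = E(K, 0b1100) = 0b1001; 0b1101 ⊕ 0b1001 = 0b0100.
P[1]: S = E(K, 0b1001) = 0b0110; 0b1000 ⊕ 0b0110 = 0b1110.
P[2]: S = E(K, 0b0110) = 0b0011; 0b1101 ⊕ 0b0011 = 0b1110.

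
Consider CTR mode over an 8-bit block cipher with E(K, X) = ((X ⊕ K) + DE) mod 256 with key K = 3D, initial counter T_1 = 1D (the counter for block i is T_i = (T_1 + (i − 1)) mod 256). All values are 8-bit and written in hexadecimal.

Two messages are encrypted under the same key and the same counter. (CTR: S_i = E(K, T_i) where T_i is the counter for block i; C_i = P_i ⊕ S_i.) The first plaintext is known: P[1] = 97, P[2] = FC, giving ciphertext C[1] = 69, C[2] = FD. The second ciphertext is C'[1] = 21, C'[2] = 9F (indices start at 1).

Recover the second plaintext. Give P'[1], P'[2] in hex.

In CTR with a reused counter, both messages share the same keystream S_i, so C_i ⊕ C'_i = P_i ⊕ P'_i and thus P'_i = P_i ⊕ C_i ⊕ C'_i.
P'[1]: 97 ⊕ 69 ⊕ 21 = DF.
P'[2]: FC ⊕ FD ⊕ 9F = 9E.

P'[1] = DF, P'[2] = 9E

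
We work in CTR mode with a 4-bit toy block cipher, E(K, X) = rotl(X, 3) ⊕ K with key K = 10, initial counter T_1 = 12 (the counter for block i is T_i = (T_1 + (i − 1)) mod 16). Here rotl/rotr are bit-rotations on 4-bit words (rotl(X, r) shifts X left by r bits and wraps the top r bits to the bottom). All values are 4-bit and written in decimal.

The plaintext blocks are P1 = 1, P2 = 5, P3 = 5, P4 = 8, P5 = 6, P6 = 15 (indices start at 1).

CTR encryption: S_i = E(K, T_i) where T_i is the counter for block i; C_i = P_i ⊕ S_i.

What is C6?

C1: T = 12, S = E(K, T) = 12; 1 ⊕ 12 = 13.
C2: T = 13, S = E(K, T) = 4; 5 ⊕ 4 = 1.
C3: T = 14, S = E(K, T) = 13; 5 ⊕ 13 = 8.
C4: T = 15, S = E(K, T) = 5; 8 ⊕ 5 = 13.
C5: T = 0, S = E(K, T) = 10; 6 ⊕ 10 = 12.
C6: T = 1, S = E(K, T) = 2; 15 ⊕ 2 = 13.

C6 = 13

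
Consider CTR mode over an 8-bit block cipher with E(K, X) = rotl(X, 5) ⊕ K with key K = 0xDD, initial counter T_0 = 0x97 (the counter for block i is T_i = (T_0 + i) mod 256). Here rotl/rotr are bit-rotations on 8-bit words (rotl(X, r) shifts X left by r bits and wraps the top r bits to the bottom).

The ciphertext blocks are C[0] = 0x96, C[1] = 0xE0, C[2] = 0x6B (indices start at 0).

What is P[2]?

P[2] = 0x85

CTR decryption: S_i = E(K, T_i) where T_i is the counter for block i; P_i = C_i ⊕ S_i.
P[2]: T = 0x99, S = E(K, T) = 0xEE; 0x6B ⊕ 0xEE = 0x85.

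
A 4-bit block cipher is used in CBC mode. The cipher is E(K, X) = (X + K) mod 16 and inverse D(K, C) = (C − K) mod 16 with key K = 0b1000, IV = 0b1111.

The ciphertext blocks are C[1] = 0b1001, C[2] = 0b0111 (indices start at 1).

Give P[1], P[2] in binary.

P[1] = 0b1110, P[2] = 0b0110

CBC decryption: P_i = D(K, C_i) ⊕ C_{i−1}, with C_{0} = IV.
P[1]: D(K, 0b1001) = 0b0001; 0b0001 ⊕ 0b1111 = 0b1110.
P[2]: D(K, 0b0111) = 0b1111; 0b1111 ⊕ 0b1001 = 0b0110.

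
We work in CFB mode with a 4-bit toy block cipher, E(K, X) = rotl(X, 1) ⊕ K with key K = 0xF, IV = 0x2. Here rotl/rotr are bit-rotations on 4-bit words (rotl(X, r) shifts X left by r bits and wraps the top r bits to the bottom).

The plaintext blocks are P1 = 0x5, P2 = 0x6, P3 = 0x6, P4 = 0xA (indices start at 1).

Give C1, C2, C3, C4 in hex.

CFB encryption: C_i = P_i ⊕ E(K, C_{i−1}), with C_{0} = IV.
C1: E(K, 0x2) = 0xB; 0x5 ⊕ 0xB = 0xE.
C2: E(K, 0xE) = 0x2; 0x6 ⊕ 0x2 = 0x4.
C3: E(K, 0x4) = 0x7; 0x6 ⊕ 0x7 = 0x1.
C4: E(K, 0x1) = 0xD; 0xA ⊕ 0xD = 0x7.

C1 = 0xE, C2 = 0x4, C3 = 0x1, C4 = 0x7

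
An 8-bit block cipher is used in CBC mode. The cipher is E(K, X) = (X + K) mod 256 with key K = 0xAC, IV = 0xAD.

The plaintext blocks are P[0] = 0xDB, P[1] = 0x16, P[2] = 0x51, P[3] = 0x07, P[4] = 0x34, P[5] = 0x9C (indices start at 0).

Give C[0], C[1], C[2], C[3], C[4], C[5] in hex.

CBC encryption: C_i = E(K, P_i ⊕ C_{i−1}), with C_{−1} = IV.
C[0]: P[0] ⊕ 0xAD = 0x76; E(K, 0x76) = 0x22.
C[1]: P[1] ⊕ 0x22 = 0x34; E(K, 0x34) = 0xE0.
C[2]: P[2] ⊕ 0xE0 = 0xB1; E(K, 0xB1) = 0x5D.
C[3]: P[3] ⊕ 0x5D = 0x5A; E(K, 0x5A) = 0x06.
C[4]: P[4] ⊕ 0x06 = 0x32; E(K, 0x32) = 0xDE.
C[5]: P[5] ⊕ 0xDE = 0x42; E(K, 0x42) = 0xEE.

C[0] = 0x22, C[1] = 0xE0, C[2] = 0x5D, C[3] = 0x06, C[4] = 0xDE, C[5] = 0xEE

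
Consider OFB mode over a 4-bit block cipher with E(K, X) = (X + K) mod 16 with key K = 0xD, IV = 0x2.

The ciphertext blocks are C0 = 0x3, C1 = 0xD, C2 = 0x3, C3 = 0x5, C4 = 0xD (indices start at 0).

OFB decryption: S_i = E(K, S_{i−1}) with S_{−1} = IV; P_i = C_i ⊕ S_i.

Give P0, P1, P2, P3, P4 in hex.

P0: S = E(K, 0x2) = 0xF; 0x3 ⊕ 0xF = 0xC.
P1: S = E(K, 0xF) = 0xC; 0xD ⊕ 0xC = 0x1.
P2: S = E(K, 0xC) = 0x9; 0x3 ⊕ 0x9 = 0xA.
P3: S = E(K, 0x9) = 0x6; 0x5 ⊕ 0x6 = 0x3.
P4: S = E(K, 0x6) = 0x3; 0xD ⊕ 0x3 = 0xE.

P0 = 0xC, P1 = 0x1, P2 = 0xA, P3 = 0x3, P4 = 0xE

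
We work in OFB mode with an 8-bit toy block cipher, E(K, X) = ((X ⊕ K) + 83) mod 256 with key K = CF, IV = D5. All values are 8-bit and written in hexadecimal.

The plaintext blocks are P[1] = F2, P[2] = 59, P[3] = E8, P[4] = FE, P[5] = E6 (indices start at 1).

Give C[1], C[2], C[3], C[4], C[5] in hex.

OFB encryption: S_i = E(K, S_{i−1}) with S_{0} = IV; C_i = P_i ⊕ S_i.
C[1]: S = E(K, D5) = 9D; F2 ⊕ 9D = 6F.
C[2]: S = E(K, 9D) = D5; 59 ⊕ D5 = 8C.
C[3]: S = E(K, D5) = 9D; E8 ⊕ 9D = 75.
C[4]: S = E(K, 9D) = D5; FE ⊕ D5 = 2B.
C[5]: S = E(K, D5) = 9D; E6 ⊕ 9D = 7B.

C[1] = 6F, C[2] = 8C, C[3] = 75, C[4] = 2B, C[5] = 7B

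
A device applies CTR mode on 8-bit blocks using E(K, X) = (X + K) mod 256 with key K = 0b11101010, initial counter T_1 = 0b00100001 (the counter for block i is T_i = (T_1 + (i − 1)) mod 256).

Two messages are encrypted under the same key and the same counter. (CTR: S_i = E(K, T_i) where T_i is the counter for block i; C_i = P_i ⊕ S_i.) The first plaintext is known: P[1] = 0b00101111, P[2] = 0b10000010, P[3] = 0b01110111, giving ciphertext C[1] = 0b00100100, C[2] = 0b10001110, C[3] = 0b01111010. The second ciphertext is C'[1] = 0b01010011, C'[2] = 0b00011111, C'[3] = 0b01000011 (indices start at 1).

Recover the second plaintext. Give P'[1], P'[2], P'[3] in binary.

P'[1] = 0b01011000, P'[2] = 0b00010011, P'[3] = 0b01001110

In CTR with a reused counter, both messages share the same keystream S_i, so C_i ⊕ C'_i = P_i ⊕ P'_i and thus P'_i = P_i ⊕ C_i ⊕ C'_i.
P'[1]: 0b00101111 ⊕ 0b00100100 ⊕ 0b01010011 = 0b01011000.
P'[2]: 0b10000010 ⊕ 0b10001110 ⊕ 0b00011111 = 0b00010011.
P'[3]: 0b01110111 ⊕ 0b01111010 ⊕ 0b01000011 = 0b01001110.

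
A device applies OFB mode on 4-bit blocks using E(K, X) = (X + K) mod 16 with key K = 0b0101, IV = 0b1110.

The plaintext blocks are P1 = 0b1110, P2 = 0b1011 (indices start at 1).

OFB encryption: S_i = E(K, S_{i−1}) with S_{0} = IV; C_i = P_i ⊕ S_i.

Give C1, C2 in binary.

C1: S = E(K, 0b1110) = 0b0011; 0b1110 ⊕ 0b0011 = 0b1101.
C2: S = E(K, 0b0011) = 0b1000; 0b1011 ⊕ 0b1000 = 0b0011.

C1 = 0b1101, C2 = 0b0011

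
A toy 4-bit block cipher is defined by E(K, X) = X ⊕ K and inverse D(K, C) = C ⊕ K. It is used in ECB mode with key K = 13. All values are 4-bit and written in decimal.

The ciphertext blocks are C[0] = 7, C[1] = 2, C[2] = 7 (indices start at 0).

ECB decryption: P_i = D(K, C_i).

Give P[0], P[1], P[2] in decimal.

P[0]: D(K, 7) = 10.
P[1]: D(K, 2) = 15.
P[2]: D(K, 7) = 10.

P[0] = 10, P[1] = 15, P[2] = 10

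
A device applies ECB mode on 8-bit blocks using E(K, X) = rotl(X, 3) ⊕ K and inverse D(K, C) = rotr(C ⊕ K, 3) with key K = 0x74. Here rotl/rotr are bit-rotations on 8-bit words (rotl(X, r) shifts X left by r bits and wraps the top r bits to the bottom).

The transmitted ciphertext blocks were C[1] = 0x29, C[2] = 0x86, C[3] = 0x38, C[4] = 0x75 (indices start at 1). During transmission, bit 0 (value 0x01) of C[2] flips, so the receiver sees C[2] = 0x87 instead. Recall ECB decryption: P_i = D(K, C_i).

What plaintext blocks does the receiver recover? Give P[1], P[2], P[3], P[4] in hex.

Only C[2] changed, to 0x87. In ECB, a change in C_i affects only P_i. Decrypting the received ciphertext:
P[1]: D(K, 0x29) = 0xAB.
P[2]: D(K, 0x87) = 0x7E.
P[3]: D(K, 0x38) = 0x89.
P[4]: D(K, 0x75) = 0x20.
Blocks that differ from the original plaintext: P[2].

P[1] = 0xAB, P[2] = 0x7E, P[3] = 0x89, P[4] = 0x20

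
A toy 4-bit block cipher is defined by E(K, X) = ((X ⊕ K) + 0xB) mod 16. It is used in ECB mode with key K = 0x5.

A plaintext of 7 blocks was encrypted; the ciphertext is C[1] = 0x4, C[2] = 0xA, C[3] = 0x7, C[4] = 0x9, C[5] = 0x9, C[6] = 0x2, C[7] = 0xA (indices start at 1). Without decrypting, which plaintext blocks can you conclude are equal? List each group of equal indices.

P[2] = P[7]; P[4] = P[5]

ECB encrypts each block independently with the same key, so equal ciphertext blocks imply equal plaintext blocks.
C[2] = C[7] = 0xA, so P[2] = P[7].
C[4] = C[5] = 0x9, so P[4] = P[5].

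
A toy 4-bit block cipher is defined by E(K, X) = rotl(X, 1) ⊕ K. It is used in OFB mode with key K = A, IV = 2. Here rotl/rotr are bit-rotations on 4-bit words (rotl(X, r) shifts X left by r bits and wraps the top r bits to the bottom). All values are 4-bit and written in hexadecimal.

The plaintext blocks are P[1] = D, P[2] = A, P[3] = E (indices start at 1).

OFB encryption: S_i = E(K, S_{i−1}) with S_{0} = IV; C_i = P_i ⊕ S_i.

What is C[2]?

C[1]: S = E(K, 2) = E; D ⊕ E = 3.
C[2]: S = E(K, E) = 7; A ⊕ 7 = D.

C[2] = D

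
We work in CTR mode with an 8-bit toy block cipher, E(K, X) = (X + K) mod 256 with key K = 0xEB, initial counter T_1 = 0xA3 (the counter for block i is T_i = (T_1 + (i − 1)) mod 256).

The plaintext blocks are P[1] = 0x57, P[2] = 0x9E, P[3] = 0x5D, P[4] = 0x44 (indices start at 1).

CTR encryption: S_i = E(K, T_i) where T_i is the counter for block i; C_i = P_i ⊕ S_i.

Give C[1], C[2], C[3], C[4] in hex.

C[1] = 0xD9, C[2] = 0x11, C[3] = 0xCD, C[4] = 0xD5

C[1]: T = 0xA3, S = E(K, T) = 0x8E; 0x57 ⊕ 0x8E = 0xD9.
C[2]: T = 0xA4, S = E(K, T) = 0x8F; 0x9E ⊕ 0x8F = 0x11.
C[3]: T = 0xA5, S = E(K, T) = 0x90; 0x5D ⊕ 0x90 = 0xCD.
C[4]: T = 0xA6, S = E(K, T) = 0x91; 0x44 ⊕ 0x91 = 0xD5.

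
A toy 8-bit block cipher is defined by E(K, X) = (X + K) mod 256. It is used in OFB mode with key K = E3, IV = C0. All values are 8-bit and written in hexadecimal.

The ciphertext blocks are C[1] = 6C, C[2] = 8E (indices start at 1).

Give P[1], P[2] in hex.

OFB decryption: S_i = E(K, S_{i−1}) with S_{0} = IV; P_i = C_i ⊕ S_i.
P[1]: S = E(K, C0) = A3; 6C ⊕ A3 = CF.
P[2]: S = E(K, A3) = 86; 8E ⊕ 86 = 08.

P[1] = CF, P[2] = 08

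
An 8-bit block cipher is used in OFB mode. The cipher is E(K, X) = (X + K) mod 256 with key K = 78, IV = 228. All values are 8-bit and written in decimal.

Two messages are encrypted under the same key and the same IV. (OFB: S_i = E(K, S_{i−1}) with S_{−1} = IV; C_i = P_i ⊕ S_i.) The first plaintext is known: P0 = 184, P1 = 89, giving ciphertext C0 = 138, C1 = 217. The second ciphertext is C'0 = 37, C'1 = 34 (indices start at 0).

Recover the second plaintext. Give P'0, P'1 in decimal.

P'0 = 23, P'1 = 162

In OFB with a reused IV, both messages share the same keystream S_i, so C_i ⊕ C'_i = P_i ⊕ P'_i and thus P'_i = P_i ⊕ C_i ⊕ C'_i.
P'0: 184 ⊕ 138 ⊕ 37 = 23.
P'1: 89 ⊕ 217 ⊕ 34 = 162.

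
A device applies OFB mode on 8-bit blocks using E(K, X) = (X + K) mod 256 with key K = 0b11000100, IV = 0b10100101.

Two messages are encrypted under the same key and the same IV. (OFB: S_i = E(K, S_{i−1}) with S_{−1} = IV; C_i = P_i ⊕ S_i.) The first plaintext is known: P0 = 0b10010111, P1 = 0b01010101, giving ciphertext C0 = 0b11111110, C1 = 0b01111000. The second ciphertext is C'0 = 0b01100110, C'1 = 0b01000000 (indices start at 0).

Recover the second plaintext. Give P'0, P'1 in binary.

P'0 = 0b00001111, P'1 = 0b01101101

In OFB with a reused IV, both messages share the same keystream S_i, so C_i ⊕ C'_i = P_i ⊕ P'_i and thus P'_i = P_i ⊕ C_i ⊕ C'_i.
P'0: 0b10010111 ⊕ 0b11111110 ⊕ 0b01100110 = 0b00001111.
P'1: 0b01010101 ⊕ 0b01111000 ⊕ 0b01000000 = 0b01101101.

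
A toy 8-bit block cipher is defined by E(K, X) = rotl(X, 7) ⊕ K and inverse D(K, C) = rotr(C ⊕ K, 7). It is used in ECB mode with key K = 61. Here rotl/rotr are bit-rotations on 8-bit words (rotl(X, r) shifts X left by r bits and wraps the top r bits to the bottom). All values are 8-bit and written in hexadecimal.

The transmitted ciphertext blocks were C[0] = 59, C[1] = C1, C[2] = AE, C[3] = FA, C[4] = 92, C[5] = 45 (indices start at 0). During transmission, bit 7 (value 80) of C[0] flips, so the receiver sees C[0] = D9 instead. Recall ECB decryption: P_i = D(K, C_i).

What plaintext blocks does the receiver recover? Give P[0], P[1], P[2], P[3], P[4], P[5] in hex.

P[0] = 71, P[1] = 41, P[2] = 9F, P[3] = 37, P[4] = E7, P[5] = 48

Only C[0] changed, to D9. In ECB, a change in C_i affects only P_i. Decrypting the received ciphertext:
P[0]: D(K, D9) = 71.
P[1]: D(K, C1) = 41.
P[2]: D(K, AE) = 9F.
P[3]: D(K, FA) = 37.
P[4]: D(K, 92) = E7.
P[5]: D(K, 45) = 48.
Blocks that differ from the original plaintext: P[0].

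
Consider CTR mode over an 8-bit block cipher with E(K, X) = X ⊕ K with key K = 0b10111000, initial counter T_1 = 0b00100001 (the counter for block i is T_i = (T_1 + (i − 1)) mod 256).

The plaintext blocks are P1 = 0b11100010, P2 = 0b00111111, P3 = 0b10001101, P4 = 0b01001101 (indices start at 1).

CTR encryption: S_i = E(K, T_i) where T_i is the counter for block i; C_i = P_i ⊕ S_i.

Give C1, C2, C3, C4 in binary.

C1 = 0b01111011, C2 = 0b10100101, C3 = 0b00010110, C4 = 0b11010001

C1: T = 0b00100001, S = E(K, T) = 0b10011001; 0b11100010 ⊕ 0b10011001 = 0b01111011.
C2: T = 0b00100010, S = E(K, T) = 0b10011010; 0b00111111 ⊕ 0b10011010 = 0b10100101.
C3: T = 0b00100011, S = E(K, T) = 0b10011011; 0b10001101 ⊕ 0b10011011 = 0b00010110.
C4: T = 0b00100100, S = E(K, T) = 0b10011100; 0b01001101 ⊕ 0b10011100 = 0b11010001.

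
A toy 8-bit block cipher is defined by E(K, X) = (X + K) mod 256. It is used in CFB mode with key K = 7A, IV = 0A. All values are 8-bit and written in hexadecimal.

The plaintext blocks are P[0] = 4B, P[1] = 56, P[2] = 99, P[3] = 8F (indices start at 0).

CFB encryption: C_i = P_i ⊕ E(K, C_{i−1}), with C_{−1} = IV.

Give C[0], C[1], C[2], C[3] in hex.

C[0]: E(K, 0A) = 84; 4B ⊕ 84 = CF.
C[1]: E(K, CF) = 49; 56 ⊕ 49 = 1F.
C[2]: E(K, 1F) = 99; 99 ⊕ 99 = 00.
C[3]: E(K, 00) = 7A; 8F ⊕ 7A = F5.

C[0] = CF, C[1] = 1F, C[2] = 00, C[3] = F5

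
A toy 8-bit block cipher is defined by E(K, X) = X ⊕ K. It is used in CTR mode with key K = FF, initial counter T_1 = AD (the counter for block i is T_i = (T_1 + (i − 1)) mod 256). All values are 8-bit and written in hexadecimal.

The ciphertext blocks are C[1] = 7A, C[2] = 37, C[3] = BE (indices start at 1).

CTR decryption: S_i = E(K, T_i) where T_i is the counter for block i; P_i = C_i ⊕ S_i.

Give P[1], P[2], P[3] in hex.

P[1] = 28, P[2] = 66, P[3] = EE

P[1]: T = AD, S = E(K, T) = 52; 7A ⊕ 52 = 28.
P[2]: T = AE, S = E(K, T) = 51; 37 ⊕ 51 = 66.
P[3]: T = AF, S = E(K, T) = 50; BE ⊕ 50 = EE.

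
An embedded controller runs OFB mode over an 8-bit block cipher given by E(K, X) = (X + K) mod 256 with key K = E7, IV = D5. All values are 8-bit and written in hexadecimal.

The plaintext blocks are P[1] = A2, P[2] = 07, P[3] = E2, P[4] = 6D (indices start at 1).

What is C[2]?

OFB encryption: S_i = E(K, S_{i−1}) with S_{0} = IV; C_i = P_i ⊕ S_i.
C[1]: S = E(K, D5) = BC; A2 ⊕ BC = 1E.
C[2]: S = E(K, BC) = A3; 07 ⊕ A3 = A4.

C[2] = A4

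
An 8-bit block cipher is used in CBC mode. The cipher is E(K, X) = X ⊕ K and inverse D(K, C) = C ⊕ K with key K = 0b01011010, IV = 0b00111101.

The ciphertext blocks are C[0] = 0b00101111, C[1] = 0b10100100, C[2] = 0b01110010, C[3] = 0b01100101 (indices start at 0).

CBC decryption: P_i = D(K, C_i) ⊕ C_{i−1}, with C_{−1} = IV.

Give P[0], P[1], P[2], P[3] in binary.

P[0]: D(K, 0b00101111) = 0b01110101; 0b01110101 ⊕ 0b00111101 = 0b01001000.
P[1]: D(K, 0b10100100) = 0b11111110; 0b11111110 ⊕ 0b00101111 = 0b11010001.
P[2]: D(K, 0b01110010) = 0b00101000; 0b00101000 ⊕ 0b10100100 = 0b10001100.
P[3]: D(K, 0b01100101) = 0b00111111; 0b00111111 ⊕ 0b01110010 = 0b01001101.

P[0] = 0b01001000, P[1] = 0b11010001, P[2] = 0b10001100, P[3] = 0b01001101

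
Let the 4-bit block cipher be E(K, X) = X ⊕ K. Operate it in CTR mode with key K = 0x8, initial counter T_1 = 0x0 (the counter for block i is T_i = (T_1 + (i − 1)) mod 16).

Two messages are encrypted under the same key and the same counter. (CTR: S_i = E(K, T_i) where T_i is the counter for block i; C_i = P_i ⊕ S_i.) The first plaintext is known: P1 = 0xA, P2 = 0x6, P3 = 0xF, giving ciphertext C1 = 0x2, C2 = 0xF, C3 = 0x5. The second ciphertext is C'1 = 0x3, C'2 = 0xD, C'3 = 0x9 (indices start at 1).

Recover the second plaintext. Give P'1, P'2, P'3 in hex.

In CTR with a reused counter, both messages share the same keystream S_i, so C_i ⊕ C'_i = P_i ⊕ P'_i and thus P'_i = P_i ⊕ C_i ⊕ C'_i.
P'1: 0xA ⊕ 0x2 ⊕ 0x3 = 0xB.
P'2: 0x6 ⊕ 0xF ⊕ 0xD = 0x4.
P'3: 0xF ⊕ 0x5 ⊕ 0x9 = 0x3.

P'1 = 0xB, P'2 = 0x4, P'3 = 0x3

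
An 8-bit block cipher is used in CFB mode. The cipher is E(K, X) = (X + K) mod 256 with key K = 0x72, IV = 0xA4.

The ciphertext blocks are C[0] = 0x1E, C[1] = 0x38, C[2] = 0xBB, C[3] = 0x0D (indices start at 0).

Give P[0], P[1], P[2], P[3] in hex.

P[0] = 0x08, P[1] = 0xA8, P[2] = 0x11, P[3] = 0x20

CFB decryption: P_i = C_i ⊕ E(K, C_{i−1}), with C_{−1} = IV.
P[0]: E(K, 0xA4) = 0x16; 0x1E ⊕ 0x16 = 0x08.
P[1]: E(K, 0x1E) = 0x90; 0x38 ⊕ 0x90 = 0xA8.
P[2]: E(K, 0x38) = 0xAA; 0xBB ⊕ 0xAA = 0x11.
P[3]: E(K, 0xBB) = 0x2D; 0x0D ⊕ 0x2D = 0x20.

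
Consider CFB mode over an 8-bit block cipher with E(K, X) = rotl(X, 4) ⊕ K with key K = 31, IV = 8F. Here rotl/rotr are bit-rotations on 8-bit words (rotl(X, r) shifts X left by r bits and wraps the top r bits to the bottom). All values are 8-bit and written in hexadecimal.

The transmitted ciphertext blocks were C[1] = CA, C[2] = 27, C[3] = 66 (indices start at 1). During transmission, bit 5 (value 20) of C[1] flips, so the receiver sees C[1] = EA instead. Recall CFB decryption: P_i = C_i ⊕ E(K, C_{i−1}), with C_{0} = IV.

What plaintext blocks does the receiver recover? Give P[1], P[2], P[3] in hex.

Only C[1] changed, to EA. In CFB, a change in C_i flips the same bit in P_i and garbles P_{i+1}. Decrypting the received ciphertext:
P[1]: E(K, 8F) = C9; EA ⊕ C9 = 23.
P[2]: E(K, EA) = 9F; 27 ⊕ 9F = B8.
P[3]: E(K, 27) = 43; 66 ⊕ 43 = 25.
Blocks that differ from the original plaintext: P[1], P[2].

P[1] = 23, P[2] = B8, P[3] = 25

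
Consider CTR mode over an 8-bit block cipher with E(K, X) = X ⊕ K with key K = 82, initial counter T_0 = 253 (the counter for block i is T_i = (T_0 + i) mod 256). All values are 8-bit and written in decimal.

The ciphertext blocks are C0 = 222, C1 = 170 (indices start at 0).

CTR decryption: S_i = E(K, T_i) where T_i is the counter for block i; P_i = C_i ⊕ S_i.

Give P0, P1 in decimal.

P0 = 113, P1 = 6

P0: T = 253, S = E(K, T) = 175; 222 ⊕ 175 = 113.
P1: T = 254, S = E(K, T) = 172; 170 ⊕ 172 = 6.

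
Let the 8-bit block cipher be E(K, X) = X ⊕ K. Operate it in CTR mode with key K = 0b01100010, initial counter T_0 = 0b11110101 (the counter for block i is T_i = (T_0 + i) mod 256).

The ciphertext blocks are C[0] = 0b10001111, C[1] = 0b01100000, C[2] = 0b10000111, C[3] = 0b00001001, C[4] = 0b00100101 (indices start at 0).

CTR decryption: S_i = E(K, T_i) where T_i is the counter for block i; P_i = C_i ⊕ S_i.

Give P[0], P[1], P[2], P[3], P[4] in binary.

P[0] = 0b00011000, P[1] = 0b11110100, P[2] = 0b00010010, P[3] = 0b10010011, P[4] = 0b10111110

P[0]: T = 0b11110101, S = E(K, T) = 0b10010111; 0b10001111 ⊕ 0b10010111 = 0b00011000.
P[1]: T = 0b11110110, S = E(K, T) = 0b10010100; 0b01100000 ⊕ 0b10010100 = 0b11110100.
P[2]: T = 0b11110111, S = E(K, T) = 0b10010101; 0b10000111 ⊕ 0b10010101 = 0b00010010.
P[3]: T = 0b11111000, S = E(K, T) = 0b10011010; 0b00001001 ⊕ 0b10011010 = 0b10010011.
P[4]: T = 0b11111001, S = E(K, T) = 0b10011011; 0b00100101 ⊕ 0b10011011 = 0b10111110.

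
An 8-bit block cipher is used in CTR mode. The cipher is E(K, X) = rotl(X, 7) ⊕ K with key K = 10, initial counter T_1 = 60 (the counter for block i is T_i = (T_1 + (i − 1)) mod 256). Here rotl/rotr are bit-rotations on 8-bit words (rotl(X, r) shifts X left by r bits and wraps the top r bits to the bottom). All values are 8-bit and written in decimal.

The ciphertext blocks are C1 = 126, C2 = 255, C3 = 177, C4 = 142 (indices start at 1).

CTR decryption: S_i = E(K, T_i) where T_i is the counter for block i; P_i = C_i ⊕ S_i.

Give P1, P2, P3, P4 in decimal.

P1: T = 60, S = E(K, T) = 20; 126 ⊕ 20 = 106.
P2: T = 61, S = E(K, T) = 148; 255 ⊕ 148 = 107.
P3: T = 62, S = E(K, T) = 21; 177 ⊕ 21 = 164.
P4: T = 63, S = E(K, T) = 149; 142 ⊕ 149 = 27.

P1 = 106, P2 = 107, P3 = 164, P4 = 27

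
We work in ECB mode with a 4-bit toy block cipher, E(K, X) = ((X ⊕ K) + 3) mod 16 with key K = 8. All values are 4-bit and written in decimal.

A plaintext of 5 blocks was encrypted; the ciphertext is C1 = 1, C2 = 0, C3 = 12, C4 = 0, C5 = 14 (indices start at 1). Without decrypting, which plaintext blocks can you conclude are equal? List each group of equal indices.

ECB encrypts each block independently with the same key, so equal ciphertext blocks imply equal plaintext blocks.
C2 = C4 = 0, so P2 = P4.

P2 = P4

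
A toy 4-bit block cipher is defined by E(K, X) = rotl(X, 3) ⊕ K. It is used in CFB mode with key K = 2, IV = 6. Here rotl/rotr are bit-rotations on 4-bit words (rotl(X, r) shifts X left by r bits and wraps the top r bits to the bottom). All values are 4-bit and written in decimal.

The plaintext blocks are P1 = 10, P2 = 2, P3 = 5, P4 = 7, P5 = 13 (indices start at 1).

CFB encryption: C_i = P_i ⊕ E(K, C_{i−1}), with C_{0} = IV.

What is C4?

C4 = 9

C1: E(K, 6) = 1; 10 ⊕ 1 = 11.
C2: E(K, 11) = 15; 2 ⊕ 15 = 13.
C3: E(K, 13) = 12; 5 ⊕ 12 = 9.
C4: E(K, 9) = 14; 7 ⊕ 14 = 9.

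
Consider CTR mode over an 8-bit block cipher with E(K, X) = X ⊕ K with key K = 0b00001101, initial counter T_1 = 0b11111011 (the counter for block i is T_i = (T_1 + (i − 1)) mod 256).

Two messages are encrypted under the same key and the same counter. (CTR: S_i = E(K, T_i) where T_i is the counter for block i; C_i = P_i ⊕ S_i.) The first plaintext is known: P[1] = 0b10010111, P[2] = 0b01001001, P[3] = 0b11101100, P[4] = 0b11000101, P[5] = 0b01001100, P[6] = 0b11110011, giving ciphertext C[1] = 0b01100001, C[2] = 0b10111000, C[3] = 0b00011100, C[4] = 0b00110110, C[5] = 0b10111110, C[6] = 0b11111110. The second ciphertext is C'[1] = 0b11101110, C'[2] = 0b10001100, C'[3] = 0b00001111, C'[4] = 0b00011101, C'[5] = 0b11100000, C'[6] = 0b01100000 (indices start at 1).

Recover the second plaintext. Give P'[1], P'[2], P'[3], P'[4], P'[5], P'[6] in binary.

In CTR with a reused counter, both messages share the same keystream S_i, so C_i ⊕ C'_i = P_i ⊕ P'_i and thus P'_i = P_i ⊕ C_i ⊕ C'_i.
P'[1]: 0b10010111 ⊕ 0b01100001 ⊕ 0b11101110 = 0b00011000.
P'[2]: 0b01001001 ⊕ 0b10111000 ⊕ 0b10001100 = 0b01111101.
P'[3]: 0b11101100 ⊕ 0b00011100 ⊕ 0b00001111 = 0b11111111.
P'[4]: 0b11000101 ⊕ 0b00110110 ⊕ 0b00011101 = 0b11101110.
P'[5]: 0b01001100 ⊕ 0b10111110 ⊕ 0b11100000 = 0b00010010.
P'[6]: 0b11110011 ⊕ 0b11111110 ⊕ 0b01100000 = 0b01101101.

P'[1] = 0b00011000, P'[2] = 0b01111101, P'[3] = 0b11111111, P'[4] = 0b11101110, P'[5] = 0b00010010, P'[6] = 0b01101101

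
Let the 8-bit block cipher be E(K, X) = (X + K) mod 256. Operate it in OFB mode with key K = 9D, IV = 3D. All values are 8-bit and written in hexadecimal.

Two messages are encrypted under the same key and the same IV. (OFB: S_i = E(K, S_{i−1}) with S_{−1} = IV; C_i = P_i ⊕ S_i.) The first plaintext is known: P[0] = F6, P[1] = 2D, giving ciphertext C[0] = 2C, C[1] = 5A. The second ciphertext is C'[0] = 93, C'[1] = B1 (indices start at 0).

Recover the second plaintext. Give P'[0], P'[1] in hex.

P'[0] = 49, P'[1] = C6

In OFB with a reused IV, both messages share the same keystream S_i, so C_i ⊕ C'_i = P_i ⊕ P'_i and thus P'_i = P_i ⊕ C_i ⊕ C'_i.
P'[0]: F6 ⊕ 2C ⊕ 93 = 49.
P'[1]: 2D ⊕ 5A ⊕ B1 = C6.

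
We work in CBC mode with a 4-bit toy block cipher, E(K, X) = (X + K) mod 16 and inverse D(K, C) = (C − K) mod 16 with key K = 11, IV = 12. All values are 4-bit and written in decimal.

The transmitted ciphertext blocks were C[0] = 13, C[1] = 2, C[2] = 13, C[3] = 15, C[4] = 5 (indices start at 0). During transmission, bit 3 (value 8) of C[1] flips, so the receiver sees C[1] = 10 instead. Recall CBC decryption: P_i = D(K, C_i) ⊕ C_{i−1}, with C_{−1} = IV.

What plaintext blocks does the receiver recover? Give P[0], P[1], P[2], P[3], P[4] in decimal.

Only C[1] changed, to 10. In CBC, a change in C_i garbles P_i and flips the same bit in P_{i+1}. Decrypting the received ciphertext:
P[0]: D(K, 13) = 2; 2 ⊕ 12 = 14.
P[1]: D(K, 10) = 15; 15 ⊕ 13 = 2.
P[2]: D(K, 13) = 2; 2 ⊕ 10 = 8.
P[3]: D(K, 15) = 4; 4 ⊕ 13 = 9.
P[4]: D(K, 5) = 10; 10 ⊕ 15 = 5.
Blocks that differ from the original plaintext: P[1], P[2].

P[0] = 14, P[1] = 2, P[2] = 8, P[3] = 9, P[4] = 5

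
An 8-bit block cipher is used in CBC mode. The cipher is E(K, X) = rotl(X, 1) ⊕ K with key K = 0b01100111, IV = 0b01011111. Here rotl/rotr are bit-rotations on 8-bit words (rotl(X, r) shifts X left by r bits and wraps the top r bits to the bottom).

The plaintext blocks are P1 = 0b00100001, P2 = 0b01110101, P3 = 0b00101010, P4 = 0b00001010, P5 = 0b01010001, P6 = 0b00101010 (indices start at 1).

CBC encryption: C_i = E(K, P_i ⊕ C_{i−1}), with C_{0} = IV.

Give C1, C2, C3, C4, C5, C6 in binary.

C1 = 0b10011011, C2 = 0b10111010, C3 = 0b01000110, C4 = 0b11111111, C5 = 0b00111010, C6 = 0b01000111

C1: P1 ⊕ 0b01011111 = 0b01111110; E(K, 0b01111110) = 0b10011011.
C2: P2 ⊕ 0b10011011 = 0b11101110; E(K, 0b11101110) = 0b10111010.
C3: P3 ⊕ 0b10111010 = 0b10010000; E(K, 0b10010000) = 0b01000110.
C4: P4 ⊕ 0b01000110 = 0b01001100; E(K, 0b01001100) = 0b11111111.
C5: P5 ⊕ 0b11111111 = 0b10101110; E(K, 0b10101110) = 0b00111010.
C6: P6 ⊕ 0b00111010 = 0b00010000; E(K, 0b00010000) = 0b01000111.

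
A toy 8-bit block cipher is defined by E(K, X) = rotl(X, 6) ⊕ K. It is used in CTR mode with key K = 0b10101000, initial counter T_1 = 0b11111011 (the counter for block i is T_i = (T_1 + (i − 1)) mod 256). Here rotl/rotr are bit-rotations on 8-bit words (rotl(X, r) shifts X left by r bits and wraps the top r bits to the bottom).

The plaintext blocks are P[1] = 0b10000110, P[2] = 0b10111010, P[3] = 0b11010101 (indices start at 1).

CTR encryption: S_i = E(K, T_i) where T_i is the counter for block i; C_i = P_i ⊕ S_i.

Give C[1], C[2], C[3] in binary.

C[1]: T = 0b11111011, S = E(K, T) = 0b01010110; 0b10000110 ⊕ 0b01010110 = 0b11010000.
C[2]: T = 0b11111100, S = E(K, T) = 0b10010111; 0b10111010 ⊕ 0b10010111 = 0b00101101.
C[3]: T = 0b11111101, S = E(K, T) = 0b11010111; 0b11010101 ⊕ 0b11010111 = 0b00000010.

C[1] = 0b11010000, C[2] = 0b00101101, C[3] = 0b00000010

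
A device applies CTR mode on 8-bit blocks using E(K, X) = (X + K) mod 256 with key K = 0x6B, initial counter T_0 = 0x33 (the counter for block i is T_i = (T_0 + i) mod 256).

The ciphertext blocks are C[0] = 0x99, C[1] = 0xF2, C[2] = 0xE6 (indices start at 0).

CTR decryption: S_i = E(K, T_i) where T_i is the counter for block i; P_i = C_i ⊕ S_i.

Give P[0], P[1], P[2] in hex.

P[0] = 0x07, P[1] = 0x6D, P[2] = 0x46

P[0]: T = 0x33, S = E(K, T) = 0x9E; 0x99 ⊕ 0x9E = 0x07.
P[1]: T = 0x34, S = E(K, T) = 0x9F; 0xF2 ⊕ 0x9F = 0x6D.
P[2]: T = 0x35, S = E(K, T) = 0xA0; 0xE6 ⊕ 0xA0 = 0x46.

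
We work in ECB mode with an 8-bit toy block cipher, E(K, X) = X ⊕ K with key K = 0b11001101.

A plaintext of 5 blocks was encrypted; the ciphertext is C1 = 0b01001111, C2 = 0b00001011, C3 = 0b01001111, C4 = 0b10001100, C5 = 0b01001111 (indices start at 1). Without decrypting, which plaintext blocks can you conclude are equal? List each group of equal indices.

ECB encrypts each block independently with the same key, so equal ciphertext blocks imply equal plaintext blocks.
C1 = C3 = C5 = 0b01001111, so P1 = P3 = P5.

P1 = P3 = P5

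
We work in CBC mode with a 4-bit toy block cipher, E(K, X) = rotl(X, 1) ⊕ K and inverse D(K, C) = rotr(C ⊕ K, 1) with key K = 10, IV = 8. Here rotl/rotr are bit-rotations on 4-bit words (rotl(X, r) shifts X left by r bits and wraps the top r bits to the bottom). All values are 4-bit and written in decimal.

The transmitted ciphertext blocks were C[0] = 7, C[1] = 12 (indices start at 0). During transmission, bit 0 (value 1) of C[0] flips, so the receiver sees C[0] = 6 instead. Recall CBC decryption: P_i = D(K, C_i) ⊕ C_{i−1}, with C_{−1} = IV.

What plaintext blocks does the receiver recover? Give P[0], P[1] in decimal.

Only C[0] changed, to 6. In CBC, a change in C_i garbles P_i and flips the same bit in P_{i+1}. Decrypting the received ciphertext:
P[0]: D(K, 6) = 6; 6 ⊕ 8 = 14.
P[1]: D(K, 12) = 3; 3 ⊕ 6 = 5.
Blocks that differ from the original plaintext: P[0], P[1].

P[0] = 14, P[1] = 5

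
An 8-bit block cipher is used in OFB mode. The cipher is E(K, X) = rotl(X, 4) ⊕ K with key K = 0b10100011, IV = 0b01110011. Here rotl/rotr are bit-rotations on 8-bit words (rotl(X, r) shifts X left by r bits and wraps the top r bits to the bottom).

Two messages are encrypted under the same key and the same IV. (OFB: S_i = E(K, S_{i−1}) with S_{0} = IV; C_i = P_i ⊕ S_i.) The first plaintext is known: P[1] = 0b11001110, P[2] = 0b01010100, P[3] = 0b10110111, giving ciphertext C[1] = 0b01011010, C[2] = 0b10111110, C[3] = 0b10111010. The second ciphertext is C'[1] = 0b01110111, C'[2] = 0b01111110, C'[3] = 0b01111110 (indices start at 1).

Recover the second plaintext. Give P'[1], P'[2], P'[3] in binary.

P'[1] = 0b11100011, P'[2] = 0b10010100, P'[3] = 0b01110011

In OFB with a reused IV, both messages share the same keystream S_i, so C_i ⊕ C'_i = P_i ⊕ P'_i and thus P'_i = P_i ⊕ C_i ⊕ C'_i.
P'[1]: 0b11001110 ⊕ 0b01011010 ⊕ 0b01110111 = 0b11100011.
P'[2]: 0b01010100 ⊕ 0b10111110 ⊕ 0b01111110 = 0b10010100.
P'[3]: 0b10110111 ⊕ 0b10111010 ⊕ 0b01111110 = 0b01110011.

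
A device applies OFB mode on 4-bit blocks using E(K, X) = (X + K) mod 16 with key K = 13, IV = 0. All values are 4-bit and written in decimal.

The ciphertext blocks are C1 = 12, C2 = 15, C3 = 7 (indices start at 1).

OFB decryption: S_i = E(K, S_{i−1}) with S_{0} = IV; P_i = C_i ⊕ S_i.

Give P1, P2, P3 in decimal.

P1: S = E(K, 0) = 13; 12 ⊕ 13 = 1.
P2: S = E(K, 13) = 10; 15 ⊕ 10 = 5.
P3: S = E(K, 10) = 7; 7 ⊕ 7 = 0.

P1 = 1, P2 = 5, P3 = 0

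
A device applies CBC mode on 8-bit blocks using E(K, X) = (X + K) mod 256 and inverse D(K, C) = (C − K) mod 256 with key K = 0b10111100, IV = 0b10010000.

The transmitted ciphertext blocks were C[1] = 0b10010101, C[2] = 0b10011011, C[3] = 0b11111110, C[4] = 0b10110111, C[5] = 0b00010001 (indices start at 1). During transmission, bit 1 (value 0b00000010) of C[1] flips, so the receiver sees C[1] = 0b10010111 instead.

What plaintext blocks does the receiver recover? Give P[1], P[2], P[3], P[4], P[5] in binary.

CBC decryption: P_i = D(K, C_i) ⊕ C_{i−1}, with C_{0} = IV.
Only C[1] changed, to 0b10010111. In CBC, a change in C_i garbles P_i and flips the same bit in P_{i+1}. Decrypting the received ciphertext:
P[1]: D(K, 0b10010111) = 0b11011011; 0b11011011 ⊕ 0b10010000 = 0b01001011.
P[2]: D(K, 0b10011011) = 0b11011111; 0b11011111 ⊕ 0b10010111 = 0b01001000.
P[3]: D(K, 0b11111110) = 0b01000010; 0b01000010 ⊕ 0b10011011 = 0b11011001.
P[4]: D(K, 0b10110111) = 0b11111011; 0b11111011 ⊕ 0b11111110 = 0b00000101.
P[5]: D(K, 0b00010001) = 0b01010101; 0b01010101 ⊕ 0b10110111 = 0b11100010.
Blocks that differ from the original plaintext: P[1], P[2].

P[1] = 0b01001011, P[2] = 0b01001000, P[3] = 0b11011001, P[4] = 0b00000101, P[5] = 0b11100010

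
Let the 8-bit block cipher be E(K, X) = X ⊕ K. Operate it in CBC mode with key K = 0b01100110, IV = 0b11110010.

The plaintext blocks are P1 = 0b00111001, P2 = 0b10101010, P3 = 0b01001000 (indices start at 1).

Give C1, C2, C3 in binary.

CBC encryption: C_i = E(K, P_i ⊕ C_{i−1}), with C_{0} = IV.
C1: P1 ⊕ 0b11110010 = 0b11001011; E(K, 0b11001011) = 0b10101101.
C2: P2 ⊕ 0b10101101 = 0b00000111; E(K, 0b00000111) = 0b01100001.
C3: P3 ⊕ 0b01100001 = 0b00101001; E(K, 0b00101001) = 0b01001111.

C1 = 0b10101101, C2 = 0b01100001, C3 = 0b01001111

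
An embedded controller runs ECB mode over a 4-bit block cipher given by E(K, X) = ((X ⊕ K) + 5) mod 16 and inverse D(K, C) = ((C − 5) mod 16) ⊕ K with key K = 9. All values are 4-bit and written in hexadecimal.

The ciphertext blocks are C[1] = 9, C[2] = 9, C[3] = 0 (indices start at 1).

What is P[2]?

ECB decryption: P_i = D(K, C_i).
P[2]: D(K, 9) = D.

P[2] = D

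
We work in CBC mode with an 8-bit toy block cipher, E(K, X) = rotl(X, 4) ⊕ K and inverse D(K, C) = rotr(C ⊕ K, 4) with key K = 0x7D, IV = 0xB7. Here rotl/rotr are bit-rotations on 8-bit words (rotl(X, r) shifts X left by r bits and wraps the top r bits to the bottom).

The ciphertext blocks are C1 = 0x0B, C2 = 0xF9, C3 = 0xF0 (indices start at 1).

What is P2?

CBC decryption: P_i = D(K, C_i) ⊕ C_{i−1}, with C_{0} = IV.
P2: D(K, 0xF9) = 0x48; 0x48 ⊕ 0x0B = 0x43.

P2 = 0x43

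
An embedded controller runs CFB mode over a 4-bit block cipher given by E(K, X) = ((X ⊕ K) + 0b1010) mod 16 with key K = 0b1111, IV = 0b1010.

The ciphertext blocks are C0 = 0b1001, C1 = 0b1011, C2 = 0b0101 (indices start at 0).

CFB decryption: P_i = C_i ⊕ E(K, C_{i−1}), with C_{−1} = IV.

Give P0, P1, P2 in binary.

P0: E(K, 0b1010) = 0b1111; 0b1001 ⊕ 0b1111 = 0b0110.
P1: E(K, 0b1001) = 0b0000; 0b1011 ⊕ 0b0000 = 0b1011.
P2: E(K, 0b1011) = 0b1110; 0b0101 ⊕ 0b1110 = 0b1011.

P0 = 0b0110, P1 = 0b1011, P2 = 0b1011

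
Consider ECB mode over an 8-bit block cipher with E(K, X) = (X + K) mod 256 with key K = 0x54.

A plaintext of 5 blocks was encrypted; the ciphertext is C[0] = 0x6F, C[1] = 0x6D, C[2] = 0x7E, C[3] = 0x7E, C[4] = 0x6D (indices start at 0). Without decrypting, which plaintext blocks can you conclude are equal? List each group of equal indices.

ECB encrypts each block independently with the same key, so equal ciphertext blocks imply equal plaintext blocks.
C[1] = C[4] = 0x6D, so P[1] = P[4].
C[2] = C[3] = 0x7E, so P[2] = P[3].

P[1] = P[4]; P[2] = P[3]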